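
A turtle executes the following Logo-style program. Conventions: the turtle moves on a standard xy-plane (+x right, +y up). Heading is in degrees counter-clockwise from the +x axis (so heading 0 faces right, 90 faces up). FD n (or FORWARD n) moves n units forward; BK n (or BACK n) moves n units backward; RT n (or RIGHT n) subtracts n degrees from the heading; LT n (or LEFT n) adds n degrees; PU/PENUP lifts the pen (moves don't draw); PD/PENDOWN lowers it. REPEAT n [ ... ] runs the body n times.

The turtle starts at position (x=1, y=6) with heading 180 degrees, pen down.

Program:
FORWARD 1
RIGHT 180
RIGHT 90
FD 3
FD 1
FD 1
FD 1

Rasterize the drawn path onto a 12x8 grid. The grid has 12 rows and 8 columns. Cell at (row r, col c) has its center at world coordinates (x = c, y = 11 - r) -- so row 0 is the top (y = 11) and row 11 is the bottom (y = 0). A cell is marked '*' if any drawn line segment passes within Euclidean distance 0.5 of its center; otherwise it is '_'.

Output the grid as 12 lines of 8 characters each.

Answer: ________
________
________
________
________
**______
*_______
*_______
*_______
*_______
*_______
*_______

Derivation:
Segment 0: (1,6) -> (0,6)
Segment 1: (0,6) -> (0,3)
Segment 2: (0,3) -> (0,2)
Segment 3: (0,2) -> (0,1)
Segment 4: (0,1) -> (0,0)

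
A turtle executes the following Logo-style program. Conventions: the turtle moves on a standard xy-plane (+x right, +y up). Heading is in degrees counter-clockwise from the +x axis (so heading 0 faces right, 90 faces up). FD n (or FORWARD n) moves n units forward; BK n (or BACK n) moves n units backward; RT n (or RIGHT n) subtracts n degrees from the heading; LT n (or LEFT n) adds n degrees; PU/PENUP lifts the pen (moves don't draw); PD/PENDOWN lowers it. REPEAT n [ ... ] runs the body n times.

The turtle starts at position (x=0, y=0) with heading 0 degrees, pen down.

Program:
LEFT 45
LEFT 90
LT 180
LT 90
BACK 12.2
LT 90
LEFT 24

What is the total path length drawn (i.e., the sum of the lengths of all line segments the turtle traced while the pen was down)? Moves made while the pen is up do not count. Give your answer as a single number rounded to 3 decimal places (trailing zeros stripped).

Executing turtle program step by step:
Start: pos=(0,0), heading=0, pen down
LT 45: heading 0 -> 45
LT 90: heading 45 -> 135
LT 180: heading 135 -> 315
LT 90: heading 315 -> 45
BK 12.2: (0,0) -> (-8.627,-8.627) [heading=45, draw]
LT 90: heading 45 -> 135
LT 24: heading 135 -> 159
Final: pos=(-8.627,-8.627), heading=159, 1 segment(s) drawn

Segment lengths:
  seg 1: (0,0) -> (-8.627,-8.627), length = 12.2
Total = 12.2

Answer: 12.2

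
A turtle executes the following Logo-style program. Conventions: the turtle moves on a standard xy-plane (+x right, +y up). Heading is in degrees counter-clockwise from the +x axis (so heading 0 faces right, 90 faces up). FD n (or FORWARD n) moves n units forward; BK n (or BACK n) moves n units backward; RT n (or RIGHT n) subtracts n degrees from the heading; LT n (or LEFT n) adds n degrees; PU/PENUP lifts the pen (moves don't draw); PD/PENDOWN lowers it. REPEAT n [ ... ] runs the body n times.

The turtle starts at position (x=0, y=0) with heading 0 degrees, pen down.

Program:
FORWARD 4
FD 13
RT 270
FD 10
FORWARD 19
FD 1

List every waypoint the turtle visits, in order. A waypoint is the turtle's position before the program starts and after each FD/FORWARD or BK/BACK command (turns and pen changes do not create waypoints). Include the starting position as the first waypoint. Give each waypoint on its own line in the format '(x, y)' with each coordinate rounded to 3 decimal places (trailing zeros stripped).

Answer: (0, 0)
(4, 0)
(17, 0)
(17, 10)
(17, 29)
(17, 30)

Derivation:
Executing turtle program step by step:
Start: pos=(0,0), heading=0, pen down
FD 4: (0,0) -> (4,0) [heading=0, draw]
FD 13: (4,0) -> (17,0) [heading=0, draw]
RT 270: heading 0 -> 90
FD 10: (17,0) -> (17,10) [heading=90, draw]
FD 19: (17,10) -> (17,29) [heading=90, draw]
FD 1: (17,29) -> (17,30) [heading=90, draw]
Final: pos=(17,30), heading=90, 5 segment(s) drawn
Waypoints (6 total):
(0, 0)
(4, 0)
(17, 0)
(17, 10)
(17, 29)
(17, 30)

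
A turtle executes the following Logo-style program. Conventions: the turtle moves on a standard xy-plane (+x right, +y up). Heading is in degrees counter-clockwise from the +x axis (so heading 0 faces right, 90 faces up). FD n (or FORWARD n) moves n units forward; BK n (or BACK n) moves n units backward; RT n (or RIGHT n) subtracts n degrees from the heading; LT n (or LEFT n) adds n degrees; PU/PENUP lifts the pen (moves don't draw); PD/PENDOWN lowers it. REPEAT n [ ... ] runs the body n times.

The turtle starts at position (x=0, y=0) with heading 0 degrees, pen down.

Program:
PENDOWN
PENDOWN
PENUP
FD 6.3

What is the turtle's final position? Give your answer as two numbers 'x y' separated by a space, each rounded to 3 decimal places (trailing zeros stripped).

Executing turtle program step by step:
Start: pos=(0,0), heading=0, pen down
PD: pen down
PD: pen down
PU: pen up
FD 6.3: (0,0) -> (6.3,0) [heading=0, move]
Final: pos=(6.3,0), heading=0, 0 segment(s) drawn

Answer: 6.3 0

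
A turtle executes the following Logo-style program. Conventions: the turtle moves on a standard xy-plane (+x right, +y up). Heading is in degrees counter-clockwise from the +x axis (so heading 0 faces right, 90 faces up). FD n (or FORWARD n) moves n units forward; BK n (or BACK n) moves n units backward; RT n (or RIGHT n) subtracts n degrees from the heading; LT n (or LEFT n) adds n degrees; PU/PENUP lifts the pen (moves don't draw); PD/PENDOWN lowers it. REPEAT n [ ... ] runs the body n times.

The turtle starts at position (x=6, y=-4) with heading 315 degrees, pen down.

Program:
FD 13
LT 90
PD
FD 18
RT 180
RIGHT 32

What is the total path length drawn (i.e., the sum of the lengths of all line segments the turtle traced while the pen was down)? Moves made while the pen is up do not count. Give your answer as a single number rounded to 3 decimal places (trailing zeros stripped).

Executing turtle program step by step:
Start: pos=(6,-4), heading=315, pen down
FD 13: (6,-4) -> (15.192,-13.192) [heading=315, draw]
LT 90: heading 315 -> 45
PD: pen down
FD 18: (15.192,-13.192) -> (27.92,-0.464) [heading=45, draw]
RT 180: heading 45 -> 225
RT 32: heading 225 -> 193
Final: pos=(27.92,-0.464), heading=193, 2 segment(s) drawn

Segment lengths:
  seg 1: (6,-4) -> (15.192,-13.192), length = 13
  seg 2: (15.192,-13.192) -> (27.92,-0.464), length = 18
Total = 31

Answer: 31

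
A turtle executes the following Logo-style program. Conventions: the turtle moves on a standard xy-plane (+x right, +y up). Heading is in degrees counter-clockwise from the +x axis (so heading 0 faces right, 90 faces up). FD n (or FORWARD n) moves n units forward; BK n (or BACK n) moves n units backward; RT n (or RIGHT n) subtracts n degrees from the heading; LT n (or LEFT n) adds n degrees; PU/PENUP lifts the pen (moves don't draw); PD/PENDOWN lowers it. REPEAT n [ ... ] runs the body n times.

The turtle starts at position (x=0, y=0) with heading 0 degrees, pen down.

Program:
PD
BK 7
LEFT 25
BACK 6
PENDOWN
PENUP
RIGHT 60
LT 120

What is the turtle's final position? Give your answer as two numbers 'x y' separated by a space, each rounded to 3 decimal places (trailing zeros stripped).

Answer: -12.438 -2.536

Derivation:
Executing turtle program step by step:
Start: pos=(0,0), heading=0, pen down
PD: pen down
BK 7: (0,0) -> (-7,0) [heading=0, draw]
LT 25: heading 0 -> 25
BK 6: (-7,0) -> (-12.438,-2.536) [heading=25, draw]
PD: pen down
PU: pen up
RT 60: heading 25 -> 325
LT 120: heading 325 -> 85
Final: pos=(-12.438,-2.536), heading=85, 2 segment(s) drawn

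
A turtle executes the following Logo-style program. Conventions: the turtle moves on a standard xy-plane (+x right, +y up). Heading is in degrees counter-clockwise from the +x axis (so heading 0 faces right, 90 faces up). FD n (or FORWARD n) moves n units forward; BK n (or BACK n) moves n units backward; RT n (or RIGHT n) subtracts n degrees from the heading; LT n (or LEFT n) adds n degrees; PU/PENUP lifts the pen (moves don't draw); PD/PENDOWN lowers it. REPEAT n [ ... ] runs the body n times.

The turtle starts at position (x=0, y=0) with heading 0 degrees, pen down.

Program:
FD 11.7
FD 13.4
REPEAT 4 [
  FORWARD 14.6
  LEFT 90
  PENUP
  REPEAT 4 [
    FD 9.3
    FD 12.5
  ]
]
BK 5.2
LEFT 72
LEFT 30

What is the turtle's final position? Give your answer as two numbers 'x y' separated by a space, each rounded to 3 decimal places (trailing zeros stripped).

Answer: 19.9 0

Derivation:
Executing turtle program step by step:
Start: pos=(0,0), heading=0, pen down
FD 11.7: (0,0) -> (11.7,0) [heading=0, draw]
FD 13.4: (11.7,0) -> (25.1,0) [heading=0, draw]
REPEAT 4 [
  -- iteration 1/4 --
  FD 14.6: (25.1,0) -> (39.7,0) [heading=0, draw]
  LT 90: heading 0 -> 90
  PU: pen up
  REPEAT 4 [
    -- iteration 1/4 --
    FD 9.3: (39.7,0) -> (39.7,9.3) [heading=90, move]
    FD 12.5: (39.7,9.3) -> (39.7,21.8) [heading=90, move]
    -- iteration 2/4 --
    FD 9.3: (39.7,21.8) -> (39.7,31.1) [heading=90, move]
    FD 12.5: (39.7,31.1) -> (39.7,43.6) [heading=90, move]
    -- iteration 3/4 --
    FD 9.3: (39.7,43.6) -> (39.7,52.9) [heading=90, move]
    FD 12.5: (39.7,52.9) -> (39.7,65.4) [heading=90, move]
    -- iteration 4/4 --
    FD 9.3: (39.7,65.4) -> (39.7,74.7) [heading=90, move]
    FD 12.5: (39.7,74.7) -> (39.7,87.2) [heading=90, move]
  ]
  -- iteration 2/4 --
  FD 14.6: (39.7,87.2) -> (39.7,101.8) [heading=90, move]
  LT 90: heading 90 -> 180
  PU: pen up
  REPEAT 4 [
    -- iteration 1/4 --
    FD 9.3: (39.7,101.8) -> (30.4,101.8) [heading=180, move]
    FD 12.5: (30.4,101.8) -> (17.9,101.8) [heading=180, move]
    -- iteration 2/4 --
    FD 9.3: (17.9,101.8) -> (8.6,101.8) [heading=180, move]
    FD 12.5: (8.6,101.8) -> (-3.9,101.8) [heading=180, move]
    -- iteration 3/4 --
    FD 9.3: (-3.9,101.8) -> (-13.2,101.8) [heading=180, move]
    FD 12.5: (-13.2,101.8) -> (-25.7,101.8) [heading=180, move]
    -- iteration 4/4 --
    FD 9.3: (-25.7,101.8) -> (-35,101.8) [heading=180, move]
    FD 12.5: (-35,101.8) -> (-47.5,101.8) [heading=180, move]
  ]
  -- iteration 3/4 --
  FD 14.6: (-47.5,101.8) -> (-62.1,101.8) [heading=180, move]
  LT 90: heading 180 -> 270
  PU: pen up
  REPEAT 4 [
    -- iteration 1/4 --
    FD 9.3: (-62.1,101.8) -> (-62.1,92.5) [heading=270, move]
    FD 12.5: (-62.1,92.5) -> (-62.1,80) [heading=270, move]
    -- iteration 2/4 --
    FD 9.3: (-62.1,80) -> (-62.1,70.7) [heading=270, move]
    FD 12.5: (-62.1,70.7) -> (-62.1,58.2) [heading=270, move]
    -- iteration 3/4 --
    FD 9.3: (-62.1,58.2) -> (-62.1,48.9) [heading=270, move]
    FD 12.5: (-62.1,48.9) -> (-62.1,36.4) [heading=270, move]
    -- iteration 4/4 --
    FD 9.3: (-62.1,36.4) -> (-62.1,27.1) [heading=270, move]
    FD 12.5: (-62.1,27.1) -> (-62.1,14.6) [heading=270, move]
  ]
  -- iteration 4/4 --
  FD 14.6: (-62.1,14.6) -> (-62.1,0) [heading=270, move]
  LT 90: heading 270 -> 0
  PU: pen up
  REPEAT 4 [
    -- iteration 1/4 --
    FD 9.3: (-62.1,0) -> (-52.8,0) [heading=0, move]
    FD 12.5: (-52.8,0) -> (-40.3,0) [heading=0, move]
    -- iteration 2/4 --
    FD 9.3: (-40.3,0) -> (-31,0) [heading=0, move]
    FD 12.5: (-31,0) -> (-18.5,0) [heading=0, move]
    -- iteration 3/4 --
    FD 9.3: (-18.5,0) -> (-9.2,0) [heading=0, move]
    FD 12.5: (-9.2,0) -> (3.3,0) [heading=0, move]
    -- iteration 4/4 --
    FD 9.3: (3.3,0) -> (12.6,0) [heading=0, move]
    FD 12.5: (12.6,0) -> (25.1,0) [heading=0, move]
  ]
]
BK 5.2: (25.1,0) -> (19.9,0) [heading=0, move]
LT 72: heading 0 -> 72
LT 30: heading 72 -> 102
Final: pos=(19.9,0), heading=102, 3 segment(s) drawn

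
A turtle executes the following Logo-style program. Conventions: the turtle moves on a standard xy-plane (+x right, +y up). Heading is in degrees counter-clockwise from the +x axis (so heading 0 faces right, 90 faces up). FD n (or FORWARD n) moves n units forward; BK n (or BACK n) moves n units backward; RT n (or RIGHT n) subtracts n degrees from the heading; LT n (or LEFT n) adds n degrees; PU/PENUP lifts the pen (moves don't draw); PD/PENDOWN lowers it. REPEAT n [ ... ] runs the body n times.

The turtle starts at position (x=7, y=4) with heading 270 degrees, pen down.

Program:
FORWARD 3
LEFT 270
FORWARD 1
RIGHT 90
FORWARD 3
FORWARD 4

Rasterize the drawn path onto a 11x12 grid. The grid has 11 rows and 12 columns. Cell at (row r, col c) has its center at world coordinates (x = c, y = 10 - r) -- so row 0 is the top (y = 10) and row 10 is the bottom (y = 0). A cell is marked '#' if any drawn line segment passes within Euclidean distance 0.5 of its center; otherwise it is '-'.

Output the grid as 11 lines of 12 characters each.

Segment 0: (7,4) -> (7,1)
Segment 1: (7,1) -> (6,1)
Segment 2: (6,1) -> (6,4)
Segment 3: (6,4) -> (6,8)

Answer: ------------
------------
------#-----
------#-----
------#-----
------#-----
------##----
------##----
------##----
------##----
------------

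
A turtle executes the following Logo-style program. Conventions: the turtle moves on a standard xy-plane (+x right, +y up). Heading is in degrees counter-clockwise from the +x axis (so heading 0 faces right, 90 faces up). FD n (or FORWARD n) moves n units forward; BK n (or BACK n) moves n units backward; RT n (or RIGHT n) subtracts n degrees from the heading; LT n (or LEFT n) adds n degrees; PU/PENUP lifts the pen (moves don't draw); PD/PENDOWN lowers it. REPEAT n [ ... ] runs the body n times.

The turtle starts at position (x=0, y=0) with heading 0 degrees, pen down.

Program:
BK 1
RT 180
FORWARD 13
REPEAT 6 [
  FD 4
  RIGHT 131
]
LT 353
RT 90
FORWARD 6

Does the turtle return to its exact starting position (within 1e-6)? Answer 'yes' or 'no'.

Answer: no

Derivation:
Executing turtle program step by step:
Start: pos=(0,0), heading=0, pen down
BK 1: (0,0) -> (-1,0) [heading=0, draw]
RT 180: heading 0 -> 180
FD 13: (-1,0) -> (-14,0) [heading=180, draw]
REPEAT 6 [
  -- iteration 1/6 --
  FD 4: (-14,0) -> (-18,0) [heading=180, draw]
  RT 131: heading 180 -> 49
  -- iteration 2/6 --
  FD 4: (-18,0) -> (-15.376,3.019) [heading=49, draw]
  RT 131: heading 49 -> 278
  -- iteration 3/6 --
  FD 4: (-15.376,3.019) -> (-14.819,-0.942) [heading=278, draw]
  RT 131: heading 278 -> 147
  -- iteration 4/6 --
  FD 4: (-14.819,-0.942) -> (-18.174,1.236) [heading=147, draw]
  RT 131: heading 147 -> 16
  -- iteration 5/6 --
  FD 4: (-18.174,1.236) -> (-14.329,2.339) [heading=16, draw]
  RT 131: heading 16 -> 245
  -- iteration 6/6 --
  FD 4: (-14.329,2.339) -> (-16.019,-1.286) [heading=245, draw]
  RT 131: heading 245 -> 114
]
LT 353: heading 114 -> 107
RT 90: heading 107 -> 17
FD 6: (-16.019,-1.286) -> (-10.281,0.468) [heading=17, draw]
Final: pos=(-10.281,0.468), heading=17, 9 segment(s) drawn

Start position: (0, 0)
Final position: (-10.281, 0.468)
Distance = 10.292; >= 1e-6 -> NOT closed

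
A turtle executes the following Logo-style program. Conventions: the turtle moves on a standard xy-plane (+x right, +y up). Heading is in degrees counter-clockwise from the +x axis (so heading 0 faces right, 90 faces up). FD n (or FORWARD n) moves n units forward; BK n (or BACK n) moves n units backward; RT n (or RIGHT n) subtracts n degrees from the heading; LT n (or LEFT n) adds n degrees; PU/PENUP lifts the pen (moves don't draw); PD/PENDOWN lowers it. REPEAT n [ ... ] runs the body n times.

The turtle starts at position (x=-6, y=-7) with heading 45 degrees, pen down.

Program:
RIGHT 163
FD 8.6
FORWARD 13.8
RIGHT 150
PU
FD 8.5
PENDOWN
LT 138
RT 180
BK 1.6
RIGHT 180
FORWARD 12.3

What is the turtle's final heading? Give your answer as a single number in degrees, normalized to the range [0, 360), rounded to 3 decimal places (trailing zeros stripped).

Executing turtle program step by step:
Start: pos=(-6,-7), heading=45, pen down
RT 163: heading 45 -> 242
FD 8.6: (-6,-7) -> (-10.037,-14.593) [heading=242, draw]
FD 13.8: (-10.037,-14.593) -> (-16.516,-26.778) [heading=242, draw]
RT 150: heading 242 -> 92
PU: pen up
FD 8.5: (-16.516,-26.778) -> (-16.813,-18.283) [heading=92, move]
PD: pen down
LT 138: heading 92 -> 230
RT 180: heading 230 -> 50
BK 1.6: (-16.813,-18.283) -> (-17.841,-19.509) [heading=50, draw]
RT 180: heading 50 -> 230
FD 12.3: (-17.841,-19.509) -> (-25.748,-28.931) [heading=230, draw]
Final: pos=(-25.748,-28.931), heading=230, 4 segment(s) drawn

Answer: 230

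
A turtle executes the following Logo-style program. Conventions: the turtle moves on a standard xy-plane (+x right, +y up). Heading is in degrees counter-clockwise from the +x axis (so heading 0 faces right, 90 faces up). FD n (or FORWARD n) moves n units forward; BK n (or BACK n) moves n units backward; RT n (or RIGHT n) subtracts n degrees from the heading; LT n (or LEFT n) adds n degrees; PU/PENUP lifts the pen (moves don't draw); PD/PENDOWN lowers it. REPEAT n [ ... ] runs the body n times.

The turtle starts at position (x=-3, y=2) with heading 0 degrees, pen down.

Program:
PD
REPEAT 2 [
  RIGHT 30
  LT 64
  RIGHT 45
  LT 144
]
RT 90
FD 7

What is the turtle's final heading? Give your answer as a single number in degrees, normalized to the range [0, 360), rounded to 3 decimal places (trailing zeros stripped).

Executing turtle program step by step:
Start: pos=(-3,2), heading=0, pen down
PD: pen down
REPEAT 2 [
  -- iteration 1/2 --
  RT 30: heading 0 -> 330
  LT 64: heading 330 -> 34
  RT 45: heading 34 -> 349
  LT 144: heading 349 -> 133
  -- iteration 2/2 --
  RT 30: heading 133 -> 103
  LT 64: heading 103 -> 167
  RT 45: heading 167 -> 122
  LT 144: heading 122 -> 266
]
RT 90: heading 266 -> 176
FD 7: (-3,2) -> (-9.983,2.488) [heading=176, draw]
Final: pos=(-9.983,2.488), heading=176, 1 segment(s) drawn

Answer: 176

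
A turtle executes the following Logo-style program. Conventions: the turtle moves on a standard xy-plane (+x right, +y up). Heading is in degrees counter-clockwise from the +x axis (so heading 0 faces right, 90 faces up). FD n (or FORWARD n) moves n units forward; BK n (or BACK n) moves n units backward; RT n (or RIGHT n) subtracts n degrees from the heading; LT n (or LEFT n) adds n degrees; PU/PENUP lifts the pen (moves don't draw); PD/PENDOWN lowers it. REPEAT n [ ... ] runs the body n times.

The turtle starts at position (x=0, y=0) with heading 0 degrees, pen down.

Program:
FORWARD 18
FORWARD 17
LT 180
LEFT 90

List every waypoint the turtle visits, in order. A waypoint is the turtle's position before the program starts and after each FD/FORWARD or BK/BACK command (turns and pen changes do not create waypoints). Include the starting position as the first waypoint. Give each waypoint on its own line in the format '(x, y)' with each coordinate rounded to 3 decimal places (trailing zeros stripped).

Answer: (0, 0)
(18, 0)
(35, 0)

Derivation:
Executing turtle program step by step:
Start: pos=(0,0), heading=0, pen down
FD 18: (0,0) -> (18,0) [heading=0, draw]
FD 17: (18,0) -> (35,0) [heading=0, draw]
LT 180: heading 0 -> 180
LT 90: heading 180 -> 270
Final: pos=(35,0), heading=270, 2 segment(s) drawn
Waypoints (3 total):
(0, 0)
(18, 0)
(35, 0)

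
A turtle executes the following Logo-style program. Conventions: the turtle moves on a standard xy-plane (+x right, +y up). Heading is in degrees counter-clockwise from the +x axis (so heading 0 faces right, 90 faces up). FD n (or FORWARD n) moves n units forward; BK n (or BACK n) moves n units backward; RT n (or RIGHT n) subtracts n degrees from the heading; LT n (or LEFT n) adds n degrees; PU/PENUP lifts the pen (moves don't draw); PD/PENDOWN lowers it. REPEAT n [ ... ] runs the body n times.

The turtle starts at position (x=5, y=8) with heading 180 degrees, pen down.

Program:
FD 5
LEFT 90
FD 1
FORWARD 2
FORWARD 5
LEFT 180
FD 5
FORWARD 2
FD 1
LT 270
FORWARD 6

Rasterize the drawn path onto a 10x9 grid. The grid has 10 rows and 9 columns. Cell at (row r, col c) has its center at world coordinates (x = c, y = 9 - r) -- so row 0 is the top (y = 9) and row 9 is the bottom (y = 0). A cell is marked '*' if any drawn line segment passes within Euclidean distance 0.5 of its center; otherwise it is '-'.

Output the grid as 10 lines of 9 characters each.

Answer: ---------
*******--
*--------
*--------
*--------
*--------
*--------
*--------
*--------
*--------

Derivation:
Segment 0: (5,8) -> (0,8)
Segment 1: (0,8) -> (-0,7)
Segment 2: (-0,7) -> (-0,5)
Segment 3: (-0,5) -> (-0,0)
Segment 4: (-0,0) -> (0,5)
Segment 5: (0,5) -> (0,7)
Segment 6: (0,7) -> (0,8)
Segment 7: (0,8) -> (6,8)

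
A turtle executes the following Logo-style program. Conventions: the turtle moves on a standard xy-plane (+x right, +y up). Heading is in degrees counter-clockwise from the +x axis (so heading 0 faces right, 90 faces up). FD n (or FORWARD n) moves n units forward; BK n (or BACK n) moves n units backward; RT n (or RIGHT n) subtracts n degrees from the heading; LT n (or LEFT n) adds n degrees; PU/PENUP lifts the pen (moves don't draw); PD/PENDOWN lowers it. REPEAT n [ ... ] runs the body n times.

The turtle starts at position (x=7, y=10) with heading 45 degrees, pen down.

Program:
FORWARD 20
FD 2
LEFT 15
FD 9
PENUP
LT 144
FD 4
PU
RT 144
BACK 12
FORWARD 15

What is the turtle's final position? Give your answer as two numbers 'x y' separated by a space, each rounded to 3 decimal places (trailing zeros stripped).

Answer: 24.902 34.322

Derivation:
Executing turtle program step by step:
Start: pos=(7,10), heading=45, pen down
FD 20: (7,10) -> (21.142,24.142) [heading=45, draw]
FD 2: (21.142,24.142) -> (22.556,25.556) [heading=45, draw]
LT 15: heading 45 -> 60
FD 9: (22.556,25.556) -> (27.056,33.351) [heading=60, draw]
PU: pen up
LT 144: heading 60 -> 204
FD 4: (27.056,33.351) -> (23.402,31.724) [heading=204, move]
PU: pen up
RT 144: heading 204 -> 60
BK 12: (23.402,31.724) -> (17.402,21.331) [heading=60, move]
FD 15: (17.402,21.331) -> (24.902,34.322) [heading=60, move]
Final: pos=(24.902,34.322), heading=60, 3 segment(s) drawn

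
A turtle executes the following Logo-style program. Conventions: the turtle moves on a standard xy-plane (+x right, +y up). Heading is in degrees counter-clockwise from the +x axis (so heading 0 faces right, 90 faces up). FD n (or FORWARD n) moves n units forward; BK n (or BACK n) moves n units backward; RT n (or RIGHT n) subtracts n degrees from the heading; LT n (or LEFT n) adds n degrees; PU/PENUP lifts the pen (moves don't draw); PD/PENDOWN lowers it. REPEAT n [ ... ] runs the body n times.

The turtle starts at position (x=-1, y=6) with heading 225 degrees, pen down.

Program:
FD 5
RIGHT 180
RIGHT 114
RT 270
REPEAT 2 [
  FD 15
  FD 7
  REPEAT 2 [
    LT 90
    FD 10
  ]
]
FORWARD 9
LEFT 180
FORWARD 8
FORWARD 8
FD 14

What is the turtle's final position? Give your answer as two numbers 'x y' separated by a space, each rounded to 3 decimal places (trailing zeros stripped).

Answer: -24.141 -5.061

Derivation:
Executing turtle program step by step:
Start: pos=(-1,6), heading=225, pen down
FD 5: (-1,6) -> (-4.536,2.464) [heading=225, draw]
RT 180: heading 225 -> 45
RT 114: heading 45 -> 291
RT 270: heading 291 -> 21
REPEAT 2 [
  -- iteration 1/2 --
  FD 15: (-4.536,2.464) -> (9.468,7.84) [heading=21, draw]
  FD 7: (9.468,7.84) -> (16.003,10.349) [heading=21, draw]
  REPEAT 2 [
    -- iteration 1/2 --
    LT 90: heading 21 -> 111
    FD 10: (16.003,10.349) -> (12.42,19.684) [heading=111, draw]
    -- iteration 2/2 --
    LT 90: heading 111 -> 201
    FD 10: (12.42,19.684) -> (3.084,16.101) [heading=201, draw]
  ]
  -- iteration 2/2 --
  FD 15: (3.084,16.101) -> (-10.92,10.725) [heading=201, draw]
  FD 7: (-10.92,10.725) -> (-17.455,8.217) [heading=201, draw]
  REPEAT 2 [
    -- iteration 1/2 --
    LT 90: heading 201 -> 291
    FD 10: (-17.455,8.217) -> (-13.871,-1.119) [heading=291, draw]
    -- iteration 2/2 --
    LT 90: heading 291 -> 21
    FD 10: (-13.871,-1.119) -> (-4.536,2.464) [heading=21, draw]
  ]
]
FD 9: (-4.536,2.464) -> (3.867,5.69) [heading=21, draw]
LT 180: heading 21 -> 201
FD 8: (3.867,5.69) -> (-3.602,2.823) [heading=201, draw]
FD 8: (-3.602,2.823) -> (-11.071,-0.044) [heading=201, draw]
FD 14: (-11.071,-0.044) -> (-24.141,-5.061) [heading=201, draw]
Final: pos=(-24.141,-5.061), heading=201, 13 segment(s) drawn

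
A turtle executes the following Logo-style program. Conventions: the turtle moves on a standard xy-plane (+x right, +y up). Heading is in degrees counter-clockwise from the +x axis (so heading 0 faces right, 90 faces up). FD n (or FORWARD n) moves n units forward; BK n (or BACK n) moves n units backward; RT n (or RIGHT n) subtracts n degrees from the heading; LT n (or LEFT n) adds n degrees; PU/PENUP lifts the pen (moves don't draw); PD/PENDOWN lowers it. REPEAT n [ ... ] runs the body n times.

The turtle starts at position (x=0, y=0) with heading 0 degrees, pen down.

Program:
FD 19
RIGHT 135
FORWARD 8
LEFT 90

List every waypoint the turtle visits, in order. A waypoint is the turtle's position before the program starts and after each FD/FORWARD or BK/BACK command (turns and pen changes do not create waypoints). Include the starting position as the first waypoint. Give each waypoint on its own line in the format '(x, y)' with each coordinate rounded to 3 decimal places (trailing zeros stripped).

Executing turtle program step by step:
Start: pos=(0,0), heading=0, pen down
FD 19: (0,0) -> (19,0) [heading=0, draw]
RT 135: heading 0 -> 225
FD 8: (19,0) -> (13.343,-5.657) [heading=225, draw]
LT 90: heading 225 -> 315
Final: pos=(13.343,-5.657), heading=315, 2 segment(s) drawn
Waypoints (3 total):
(0, 0)
(19, 0)
(13.343, -5.657)

Answer: (0, 0)
(19, 0)
(13.343, -5.657)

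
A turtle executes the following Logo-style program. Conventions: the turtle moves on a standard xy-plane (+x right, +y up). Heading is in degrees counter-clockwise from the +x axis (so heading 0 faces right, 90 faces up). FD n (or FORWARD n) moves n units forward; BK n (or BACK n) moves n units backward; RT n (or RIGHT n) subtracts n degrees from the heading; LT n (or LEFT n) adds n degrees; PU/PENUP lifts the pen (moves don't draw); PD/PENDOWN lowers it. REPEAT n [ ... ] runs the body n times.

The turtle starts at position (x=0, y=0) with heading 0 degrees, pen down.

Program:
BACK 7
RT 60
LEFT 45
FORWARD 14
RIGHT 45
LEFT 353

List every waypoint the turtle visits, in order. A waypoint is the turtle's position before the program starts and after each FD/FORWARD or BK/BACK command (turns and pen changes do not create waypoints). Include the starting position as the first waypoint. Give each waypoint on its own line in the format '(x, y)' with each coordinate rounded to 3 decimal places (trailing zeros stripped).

Answer: (0, 0)
(-7, 0)
(6.523, -3.623)

Derivation:
Executing turtle program step by step:
Start: pos=(0,0), heading=0, pen down
BK 7: (0,0) -> (-7,0) [heading=0, draw]
RT 60: heading 0 -> 300
LT 45: heading 300 -> 345
FD 14: (-7,0) -> (6.523,-3.623) [heading=345, draw]
RT 45: heading 345 -> 300
LT 353: heading 300 -> 293
Final: pos=(6.523,-3.623), heading=293, 2 segment(s) drawn
Waypoints (3 total):
(0, 0)
(-7, 0)
(6.523, -3.623)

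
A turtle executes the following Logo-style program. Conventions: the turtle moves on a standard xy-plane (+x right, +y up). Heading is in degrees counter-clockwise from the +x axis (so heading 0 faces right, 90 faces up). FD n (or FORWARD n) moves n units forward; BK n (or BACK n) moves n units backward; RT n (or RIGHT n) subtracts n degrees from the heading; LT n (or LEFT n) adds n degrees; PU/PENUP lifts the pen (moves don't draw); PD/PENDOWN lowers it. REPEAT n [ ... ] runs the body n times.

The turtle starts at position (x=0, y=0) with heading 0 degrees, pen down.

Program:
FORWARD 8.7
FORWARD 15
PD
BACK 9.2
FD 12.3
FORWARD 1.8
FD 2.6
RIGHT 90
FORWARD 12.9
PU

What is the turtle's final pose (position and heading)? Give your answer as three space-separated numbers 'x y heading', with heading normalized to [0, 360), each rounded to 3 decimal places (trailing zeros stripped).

Answer: 31.2 -12.9 270

Derivation:
Executing turtle program step by step:
Start: pos=(0,0), heading=0, pen down
FD 8.7: (0,0) -> (8.7,0) [heading=0, draw]
FD 15: (8.7,0) -> (23.7,0) [heading=0, draw]
PD: pen down
BK 9.2: (23.7,0) -> (14.5,0) [heading=0, draw]
FD 12.3: (14.5,0) -> (26.8,0) [heading=0, draw]
FD 1.8: (26.8,0) -> (28.6,0) [heading=0, draw]
FD 2.6: (28.6,0) -> (31.2,0) [heading=0, draw]
RT 90: heading 0 -> 270
FD 12.9: (31.2,0) -> (31.2,-12.9) [heading=270, draw]
PU: pen up
Final: pos=(31.2,-12.9), heading=270, 7 segment(s) drawn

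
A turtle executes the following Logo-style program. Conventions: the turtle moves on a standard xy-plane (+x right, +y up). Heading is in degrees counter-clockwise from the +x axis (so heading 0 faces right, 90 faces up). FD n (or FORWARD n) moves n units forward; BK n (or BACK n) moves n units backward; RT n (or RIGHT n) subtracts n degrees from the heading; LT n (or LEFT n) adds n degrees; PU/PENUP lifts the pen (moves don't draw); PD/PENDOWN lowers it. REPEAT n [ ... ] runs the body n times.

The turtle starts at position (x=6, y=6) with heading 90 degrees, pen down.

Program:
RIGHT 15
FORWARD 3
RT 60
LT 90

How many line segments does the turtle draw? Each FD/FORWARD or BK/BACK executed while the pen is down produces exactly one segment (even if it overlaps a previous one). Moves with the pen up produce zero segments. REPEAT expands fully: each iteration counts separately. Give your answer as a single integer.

Executing turtle program step by step:
Start: pos=(6,6), heading=90, pen down
RT 15: heading 90 -> 75
FD 3: (6,6) -> (6.776,8.898) [heading=75, draw]
RT 60: heading 75 -> 15
LT 90: heading 15 -> 105
Final: pos=(6.776,8.898), heading=105, 1 segment(s) drawn
Segments drawn: 1

Answer: 1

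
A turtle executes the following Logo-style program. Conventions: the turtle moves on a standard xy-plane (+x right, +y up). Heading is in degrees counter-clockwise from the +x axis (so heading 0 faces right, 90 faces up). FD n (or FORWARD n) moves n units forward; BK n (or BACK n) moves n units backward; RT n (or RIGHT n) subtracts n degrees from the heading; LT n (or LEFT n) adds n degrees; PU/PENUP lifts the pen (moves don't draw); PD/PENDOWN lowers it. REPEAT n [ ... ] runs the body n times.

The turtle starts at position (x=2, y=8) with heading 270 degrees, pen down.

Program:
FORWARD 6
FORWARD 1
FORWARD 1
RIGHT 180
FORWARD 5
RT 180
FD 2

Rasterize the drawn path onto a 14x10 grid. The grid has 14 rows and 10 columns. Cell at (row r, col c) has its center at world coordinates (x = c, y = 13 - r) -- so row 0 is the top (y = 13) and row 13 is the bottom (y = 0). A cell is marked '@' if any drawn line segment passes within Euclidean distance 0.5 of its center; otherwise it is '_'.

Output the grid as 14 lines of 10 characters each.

Answer: __________
__________
__________
__________
__________
__@_______
__@_______
__@_______
__@_______
__@_______
__@_______
__@_______
__@_______
__@_______

Derivation:
Segment 0: (2,8) -> (2,2)
Segment 1: (2,2) -> (2,1)
Segment 2: (2,1) -> (2,0)
Segment 3: (2,0) -> (2,5)
Segment 4: (2,5) -> (2,3)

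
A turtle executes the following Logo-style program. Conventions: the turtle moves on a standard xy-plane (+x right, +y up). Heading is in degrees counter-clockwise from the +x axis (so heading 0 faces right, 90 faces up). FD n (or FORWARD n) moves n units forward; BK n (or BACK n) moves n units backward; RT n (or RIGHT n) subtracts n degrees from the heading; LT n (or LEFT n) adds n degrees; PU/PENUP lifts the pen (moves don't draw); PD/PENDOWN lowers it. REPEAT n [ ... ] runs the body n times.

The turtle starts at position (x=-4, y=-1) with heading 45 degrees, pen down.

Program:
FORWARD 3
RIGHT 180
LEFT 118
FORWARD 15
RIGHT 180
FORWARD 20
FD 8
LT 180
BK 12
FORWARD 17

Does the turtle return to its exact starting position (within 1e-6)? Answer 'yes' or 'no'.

Answer: no

Derivation:
Executing turtle program step by step:
Start: pos=(-4,-1), heading=45, pen down
FD 3: (-4,-1) -> (-1.879,1.121) [heading=45, draw]
RT 180: heading 45 -> 225
LT 118: heading 225 -> 343
FD 15: (-1.879,1.121) -> (12.466,-3.264) [heading=343, draw]
RT 180: heading 343 -> 163
FD 20: (12.466,-3.264) -> (-6.66,2.583) [heading=163, draw]
FD 8: (-6.66,2.583) -> (-14.311,4.922) [heading=163, draw]
LT 180: heading 163 -> 343
BK 12: (-14.311,4.922) -> (-25.786,8.431) [heading=343, draw]
FD 17: (-25.786,8.431) -> (-9.529,3.46) [heading=343, draw]
Final: pos=(-9.529,3.46), heading=343, 6 segment(s) drawn

Start position: (-4, -1)
Final position: (-9.529, 3.46)
Distance = 7.104; >= 1e-6 -> NOT closed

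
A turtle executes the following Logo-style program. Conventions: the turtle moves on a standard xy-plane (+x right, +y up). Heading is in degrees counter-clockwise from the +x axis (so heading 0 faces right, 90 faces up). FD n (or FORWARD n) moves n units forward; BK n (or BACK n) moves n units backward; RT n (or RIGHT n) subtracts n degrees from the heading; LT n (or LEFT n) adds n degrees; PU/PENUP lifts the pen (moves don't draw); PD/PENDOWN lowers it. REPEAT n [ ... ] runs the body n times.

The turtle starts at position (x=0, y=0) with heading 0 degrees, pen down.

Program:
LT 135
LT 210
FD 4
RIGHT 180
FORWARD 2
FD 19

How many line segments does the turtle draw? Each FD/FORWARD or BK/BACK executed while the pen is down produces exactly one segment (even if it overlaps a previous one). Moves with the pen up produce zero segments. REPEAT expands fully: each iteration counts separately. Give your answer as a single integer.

Answer: 3

Derivation:
Executing turtle program step by step:
Start: pos=(0,0), heading=0, pen down
LT 135: heading 0 -> 135
LT 210: heading 135 -> 345
FD 4: (0,0) -> (3.864,-1.035) [heading=345, draw]
RT 180: heading 345 -> 165
FD 2: (3.864,-1.035) -> (1.932,-0.518) [heading=165, draw]
FD 19: (1.932,-0.518) -> (-16.421,4.4) [heading=165, draw]
Final: pos=(-16.421,4.4), heading=165, 3 segment(s) drawn
Segments drawn: 3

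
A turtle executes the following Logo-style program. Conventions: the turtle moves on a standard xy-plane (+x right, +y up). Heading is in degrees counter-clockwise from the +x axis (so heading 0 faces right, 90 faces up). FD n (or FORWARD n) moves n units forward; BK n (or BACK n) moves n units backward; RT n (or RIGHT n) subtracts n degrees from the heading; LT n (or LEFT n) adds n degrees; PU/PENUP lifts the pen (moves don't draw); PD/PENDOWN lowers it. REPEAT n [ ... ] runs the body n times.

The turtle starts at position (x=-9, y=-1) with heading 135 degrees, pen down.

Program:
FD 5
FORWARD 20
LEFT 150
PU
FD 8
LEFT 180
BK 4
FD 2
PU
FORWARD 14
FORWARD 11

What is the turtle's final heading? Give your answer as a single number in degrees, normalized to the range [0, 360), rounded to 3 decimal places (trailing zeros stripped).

Executing turtle program step by step:
Start: pos=(-9,-1), heading=135, pen down
FD 5: (-9,-1) -> (-12.536,2.536) [heading=135, draw]
FD 20: (-12.536,2.536) -> (-26.678,16.678) [heading=135, draw]
LT 150: heading 135 -> 285
PU: pen up
FD 8: (-26.678,16.678) -> (-24.607,8.95) [heading=285, move]
LT 180: heading 285 -> 105
BK 4: (-24.607,8.95) -> (-23.572,5.087) [heading=105, move]
FD 2: (-23.572,5.087) -> (-24.089,7.018) [heading=105, move]
PU: pen up
FD 14: (-24.089,7.018) -> (-27.713,20.541) [heading=105, move]
FD 11: (-27.713,20.541) -> (-30.56,31.167) [heading=105, move]
Final: pos=(-30.56,31.167), heading=105, 2 segment(s) drawn

Answer: 105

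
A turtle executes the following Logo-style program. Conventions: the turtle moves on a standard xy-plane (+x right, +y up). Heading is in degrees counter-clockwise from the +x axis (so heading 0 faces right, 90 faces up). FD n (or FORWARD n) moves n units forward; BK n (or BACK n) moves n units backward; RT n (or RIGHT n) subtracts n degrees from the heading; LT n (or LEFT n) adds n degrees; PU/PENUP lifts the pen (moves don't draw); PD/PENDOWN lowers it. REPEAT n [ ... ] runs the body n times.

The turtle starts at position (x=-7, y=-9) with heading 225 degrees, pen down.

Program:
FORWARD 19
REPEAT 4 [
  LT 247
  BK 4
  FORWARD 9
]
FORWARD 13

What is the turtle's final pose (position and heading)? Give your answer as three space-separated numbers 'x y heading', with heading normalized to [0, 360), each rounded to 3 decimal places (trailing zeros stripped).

Answer: -31.618 -9.29 133

Derivation:
Executing turtle program step by step:
Start: pos=(-7,-9), heading=225, pen down
FD 19: (-7,-9) -> (-20.435,-22.435) [heading=225, draw]
REPEAT 4 [
  -- iteration 1/4 --
  LT 247: heading 225 -> 112
  BK 4: (-20.435,-22.435) -> (-18.937,-26.144) [heading=112, draw]
  FD 9: (-18.937,-26.144) -> (-22.308,-17.799) [heading=112, draw]
  -- iteration 2/4 --
  LT 247: heading 112 -> 359
  BK 4: (-22.308,-17.799) -> (-26.307,-17.729) [heading=359, draw]
  FD 9: (-26.307,-17.729) -> (-17.309,-17.886) [heading=359, draw]
  -- iteration 3/4 --
  LT 247: heading 359 -> 246
  BK 4: (-17.309,-17.886) -> (-15.682,-14.232) [heading=246, draw]
  FD 9: (-15.682,-14.232) -> (-19.343,-22.454) [heading=246, draw]
  -- iteration 4/4 --
  LT 247: heading 246 -> 133
  BK 4: (-19.343,-22.454) -> (-16.615,-25.38) [heading=133, draw]
  FD 9: (-16.615,-25.38) -> (-22.752,-18.797) [heading=133, draw]
]
FD 13: (-22.752,-18.797) -> (-31.618,-9.29) [heading=133, draw]
Final: pos=(-31.618,-9.29), heading=133, 10 segment(s) drawn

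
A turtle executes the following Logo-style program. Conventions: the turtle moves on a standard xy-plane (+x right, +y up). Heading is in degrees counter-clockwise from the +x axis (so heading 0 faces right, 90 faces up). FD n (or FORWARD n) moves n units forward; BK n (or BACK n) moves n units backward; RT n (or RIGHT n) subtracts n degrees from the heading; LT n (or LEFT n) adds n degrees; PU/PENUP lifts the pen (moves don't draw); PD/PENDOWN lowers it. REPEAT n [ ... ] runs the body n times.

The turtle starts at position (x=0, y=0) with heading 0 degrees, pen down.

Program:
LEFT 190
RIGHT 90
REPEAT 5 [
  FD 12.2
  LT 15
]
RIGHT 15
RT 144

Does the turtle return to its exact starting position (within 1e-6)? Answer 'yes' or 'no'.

Executing turtle program step by step:
Start: pos=(0,0), heading=0, pen down
LT 190: heading 0 -> 190
RT 90: heading 190 -> 100
REPEAT 5 [
  -- iteration 1/5 --
  FD 12.2: (0,0) -> (-2.119,12.015) [heading=100, draw]
  LT 15: heading 100 -> 115
  -- iteration 2/5 --
  FD 12.2: (-2.119,12.015) -> (-7.274,23.072) [heading=115, draw]
  LT 15: heading 115 -> 130
  -- iteration 3/5 --
  FD 12.2: (-7.274,23.072) -> (-15.116,32.417) [heading=130, draw]
  LT 15: heading 130 -> 145
  -- iteration 4/5 --
  FD 12.2: (-15.116,32.417) -> (-25.11,39.415) [heading=145, draw]
  LT 15: heading 145 -> 160
  -- iteration 5/5 --
  FD 12.2: (-25.11,39.415) -> (-36.574,43.588) [heading=160, draw]
  LT 15: heading 160 -> 175
]
RT 15: heading 175 -> 160
RT 144: heading 160 -> 16
Final: pos=(-36.574,43.588), heading=16, 5 segment(s) drawn

Start position: (0, 0)
Final position: (-36.574, 43.588)
Distance = 56.9; >= 1e-6 -> NOT closed

Answer: no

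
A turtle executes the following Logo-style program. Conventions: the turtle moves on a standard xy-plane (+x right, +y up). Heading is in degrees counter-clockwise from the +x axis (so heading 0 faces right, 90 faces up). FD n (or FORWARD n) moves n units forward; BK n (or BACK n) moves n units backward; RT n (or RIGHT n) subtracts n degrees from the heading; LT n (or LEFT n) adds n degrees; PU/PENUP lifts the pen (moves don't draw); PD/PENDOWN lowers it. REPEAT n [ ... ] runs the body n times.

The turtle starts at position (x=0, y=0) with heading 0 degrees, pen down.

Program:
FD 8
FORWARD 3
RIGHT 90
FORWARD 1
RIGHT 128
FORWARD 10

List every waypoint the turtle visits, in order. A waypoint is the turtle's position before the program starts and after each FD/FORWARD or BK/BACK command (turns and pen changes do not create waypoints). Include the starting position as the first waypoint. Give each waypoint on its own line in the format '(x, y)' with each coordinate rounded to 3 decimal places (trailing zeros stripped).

Answer: (0, 0)
(8, 0)
(11, 0)
(11, -1)
(3.12, 5.157)

Derivation:
Executing turtle program step by step:
Start: pos=(0,0), heading=0, pen down
FD 8: (0,0) -> (8,0) [heading=0, draw]
FD 3: (8,0) -> (11,0) [heading=0, draw]
RT 90: heading 0 -> 270
FD 1: (11,0) -> (11,-1) [heading=270, draw]
RT 128: heading 270 -> 142
FD 10: (11,-1) -> (3.12,5.157) [heading=142, draw]
Final: pos=(3.12,5.157), heading=142, 4 segment(s) drawn
Waypoints (5 total):
(0, 0)
(8, 0)
(11, 0)
(11, -1)
(3.12, 5.157)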